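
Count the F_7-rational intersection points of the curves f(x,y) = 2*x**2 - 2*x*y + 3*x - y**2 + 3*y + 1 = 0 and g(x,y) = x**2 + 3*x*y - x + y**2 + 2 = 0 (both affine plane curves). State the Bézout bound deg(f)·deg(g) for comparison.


Common zeros: {(1, 5), (6, 5)}; count = 2; Bézout bound = 4.

deg(f) = 2, deg(g) = 2, so Bézout bound = 4.
Scan x ∈ F_7. For each x, list the y ∈ F_7 with f(x, y) ≡ 0 and those with g(x, y) ≡ 0 (mod 7); the common zeros in that column are the intersection.
  x = 0: f ≡ 0 at y ∈ ∅; g ≡ 0 at y ∈ ∅; common: ∅.
  x = 1: f ≡ 0 at y ∈ {3, 5}; g ≡ 0 at y ∈ {5, 6}; common: {5}.
  x = 2: f ≡ 0 at y ∈ ∅; g ≡ 0 at y ∈ ∅; common: ∅.
  x = 3: f ≡ 0 at y ∈ {0, 4}; g ≡ 0 at y ∈ {6}; common: ∅.
  x = 4: f ≡ 0 at y ∈ {3, 6}; g ≡ 0 at y ∈ {0, 2}; common: ∅.
  x = 5: f ≡ 0 at y ∈ ∅; g ≡ 0 at y ∈ {2, 4}; common: ∅.
  x = 6: f ≡ 0 at y ∈ {0, 5}; g ≡ 0 at y ∈ {5}; common: {5}.
Collecting: common zeros = {(1, 5), (6, 5)}, so the count is 2.
Comparison with the Bézout bound: 2 ≤ 4 = deg(f)·deg(g), as expected for curves with no common component (the affine F_7-count falls short of the bound because intersections may lie at infinity, over extension fields, or carry multiplicity).


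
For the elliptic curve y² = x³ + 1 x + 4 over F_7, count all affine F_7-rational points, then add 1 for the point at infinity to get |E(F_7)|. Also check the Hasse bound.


Affine points = {(0, 2), (0, 5), (2, 0), (4, 3), (4, 4), (5, 1), (5, 6), (6, 3), (6, 4)}; affine count = 9; |E(F_7)| = 10.

Discriminant check: Δ ∝ 4a³ + 27b² = 4·1³ + 27·4² = 4·1 + 27·16 ≡ 2 (mod 7). Nonzero ⇒ E is nonsingular.
For each x ∈ F_7, compute rhs = x³ + 1·x + 4 mod 7, then count y ∈ F_7 with y² ≡ rhs.
  x = 0: rhs = 4, matching y values: 2, 5 (2 points).
  x = 1: rhs = 6, matching y values: none (0 points).
  x = 2: rhs = 0, matching y values: 0 (1 points).
  x = 3: rhs = 6, matching y values: none (0 points).
  x = 4: rhs = 2, matching y values: 3, 4 (2 points).
  x = 5: rhs = 1, matching y values: 1, 6 (2 points).
  x = 6: rhs = 2, matching y values: 3, 4 (2 points).
Total affine count: 9.
Full point count |E(F_7)| = 9 + 1 = 10.
Hasse bound: |10 − (7+1)| = |2| = 2 ≤ 2√7 ≈ 5.2915 ✓.


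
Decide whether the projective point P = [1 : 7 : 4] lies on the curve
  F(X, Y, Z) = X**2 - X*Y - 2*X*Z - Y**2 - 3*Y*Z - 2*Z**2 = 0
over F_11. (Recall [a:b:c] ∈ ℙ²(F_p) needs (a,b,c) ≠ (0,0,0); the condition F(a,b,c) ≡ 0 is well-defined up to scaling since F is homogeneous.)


F(1,7,4) ≡ 8 (mod 11); P is NOT on the curve.

Evaluate F(1, 7, 4) term-by-term (mod 11).
  X**2 ↦ 1·1·1·1 = 1
  -X*Y ↦ -1·1·7·1 = -7
  -2*X*Z ↦ -2·1·1·4 = -8
  -Y**2 ↦ -1·1·49·1 = -49
  -3*Y*Z ↦ -3·1·7·4 = -84
  -2*Z**2 ↦ -2·1·1·16 = -32
Sum: F(1, 7, 4) = (1) + (-7) + (-8) + (-49) + (-84) + (-32) = -179.
Reducing mod 11: -179 ≡ 8 (mod 11).
Since F(a, b, c) ≡ 8 ≠ 0 (mod 11), P does NOT lie on the curve.


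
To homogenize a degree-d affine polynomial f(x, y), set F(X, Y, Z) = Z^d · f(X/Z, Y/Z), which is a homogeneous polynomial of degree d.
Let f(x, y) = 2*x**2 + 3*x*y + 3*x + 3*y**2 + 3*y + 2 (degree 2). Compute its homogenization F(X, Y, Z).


F(X, Y, Z) = 2*X**2 + 3*X*Y + 3*X*Z + 3*Y**2 + 3*Y*Z + 2*Z**2

deg(f) = 2.
Substitute x = X/Z, y = Y/Z into f, then multiply by Z^2.
  monomial 2·x^2·y^0 ↦ 2·X^2·Y^0·Z^0.
  monomial 3·x^1·y^1 ↦ 3·X^1·Y^1·Z^0.
  monomial 3·x^1·y^0 ↦ 3·X^1·Y^0·Z^1.
  monomial 3·x^0·y^2 ↦ 3·X^0·Y^2·Z^0.
  monomial 3·x^0·y^1 ↦ 3·X^0·Y^1·Z^1.
  monomial 2·x^0·y^0 ↦ 2·X^0·Y^0·Z^2.
Collecting: F(X, Y, Z) = 2*X**2 + 3*X*Y + 3*X*Z + 3*Y**2 + 3*Y*Z + 2*Z**2.


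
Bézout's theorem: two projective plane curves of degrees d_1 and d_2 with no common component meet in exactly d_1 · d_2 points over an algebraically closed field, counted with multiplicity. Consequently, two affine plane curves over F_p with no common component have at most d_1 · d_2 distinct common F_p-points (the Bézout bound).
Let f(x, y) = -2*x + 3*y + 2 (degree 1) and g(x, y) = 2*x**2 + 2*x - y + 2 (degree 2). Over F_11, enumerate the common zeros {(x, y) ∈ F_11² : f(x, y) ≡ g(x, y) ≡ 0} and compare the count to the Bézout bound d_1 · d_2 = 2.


Common zeros: {(7, 4)}; count = 1; Bézout bound = 2.

deg(f) = 1, deg(g) = 2, so Bézout bound = 2.
Scan x ∈ F_11. For each x, list the y ∈ F_11 with f(x, y) ≡ 0 and those with g(x, y) ≡ 0 (mod 11); the common zeros in that column are the intersection.
  x = 0: f ≡ 0 at y ∈ {3}; g ≡ 0 at y ∈ {2}; common: ∅.
  x = 1: f ≡ 0 at y ∈ {0}; g ≡ 0 at y ∈ {6}; common: ∅.
  x = 2: f ≡ 0 at y ∈ {8}; g ≡ 0 at y ∈ {3}; common: ∅.
  x = 3: f ≡ 0 at y ∈ {5}; g ≡ 0 at y ∈ {4}; common: ∅.
  x = 4: f ≡ 0 at y ∈ {2}; g ≡ 0 at y ∈ {9}; common: ∅.
  x = 5: f ≡ 0 at y ∈ {10}; g ≡ 0 at y ∈ {7}; common: ∅.
  x = 6: f ≡ 0 at y ∈ {7}; g ≡ 0 at y ∈ {9}; common: ∅.
  x = 7: f ≡ 0 at y ∈ {4}; g ≡ 0 at y ∈ {4}; common: {4}.
  x = 8: f ≡ 0 at y ∈ {1}; g ≡ 0 at y ∈ {3}; common: ∅.
  x = 9: f ≡ 0 at y ∈ {9}; g ≡ 0 at y ∈ {6}; common: ∅.
  x = 10: f ≡ 0 at y ∈ {6}; g ≡ 0 at y ∈ {2}; common: ∅.
Collecting: common zeros = {(7, 4)}, so the count is 1.
Comparison with the Bézout bound: 1 ≤ 2 = deg(f)·deg(g), as expected for curves with no common component (the affine F_11-count falls short of the bound because intersections may lie at infinity, over extension fields, or carry multiplicity).


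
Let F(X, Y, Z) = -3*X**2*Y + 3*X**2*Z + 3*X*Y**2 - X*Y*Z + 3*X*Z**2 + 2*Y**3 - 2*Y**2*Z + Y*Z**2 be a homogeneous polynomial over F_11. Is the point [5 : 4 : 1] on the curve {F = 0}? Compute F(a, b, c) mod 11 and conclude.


F(5,4,1) ≡ 0 (mod 11); P is on the curve.

Evaluate F(5, 4, 1) term-by-term (mod 11).
  -3*X**2*Y ↦ -3·25·4·1 = -300
  3*X**2*Z ↦ 3·25·1·1 = 75
  3*X*Y**2 ↦ 3·5·16·1 = 240
  -X*Y*Z ↦ -1·5·4·1 = -20
  3*X*Z**2 ↦ 3·5·1·1 = 15
  2*Y**3 ↦ 2·1·64·1 = 128
  -2*Y**2*Z ↦ -2·1·16·1 = -32
  Y*Z**2 ↦ 1·1·4·1 = 4
Sum: F(5, 4, 1) = (-300) + (75) + (240) + (-20) + (15) + (128) + (-32) + (4) = 110.
Reducing mod 11: 110 ≡ 0 (mod 11).
Since F(a, b, c) ≡ 0 (mod 11), P lies on the curve.


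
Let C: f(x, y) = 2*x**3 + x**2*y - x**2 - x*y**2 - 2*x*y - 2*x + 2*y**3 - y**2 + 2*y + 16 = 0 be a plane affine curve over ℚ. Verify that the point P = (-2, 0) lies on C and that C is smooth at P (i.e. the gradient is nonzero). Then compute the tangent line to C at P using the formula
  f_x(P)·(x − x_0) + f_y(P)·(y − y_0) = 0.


Tangent line at P: 26*x + 10*y + 52 = 0.

Step 1: f(-2, 0) = 0, so P lies on C.
Step 2: partial derivatives
  f_x(x, y) = 6*x**2 + 2*x*y - 2*x - y**2 - 2*y - 2, f_y(x, y) = x**2 - 2*x*y - 2*x + 6*y**2 - 2*y + 2.
  f_x(P) = 26, f_y(P) = 10 (gradient nonzero, so P is smooth).
Step 3: tangent line at P: 26·(x − -2) + 10·(y − 0) = 0.
Expanding: 26*x + 10*y + 52 = 0.


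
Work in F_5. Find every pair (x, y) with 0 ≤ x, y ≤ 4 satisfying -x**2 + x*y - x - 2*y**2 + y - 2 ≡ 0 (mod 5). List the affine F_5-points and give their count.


Affine F_5-points: {(0, 4), (2, 2), (3, 3), (3, 4), (4, 2), (4, 3)}; count = 6.

For each of the 25 pairs (x, y) ∈ F_5², evaluate f(x, y) mod 5. Record the zeros.
  x = 0: [0↦3, 1↦2, 2↦2, 3↦3, 4↦0]  zeros at y ∈ {4}
  x = 1: [0↦1, 1↦1, 2↦2, 3↦4, 4↦2]  zeros at y ∈ ∅
  x = 2: [0↦2, 1↦3, 2↦0, 3↦3, 4↦2]  zeros at y ∈ {2}
  x = 3: [0↦1, 1↦3, 2↦1, 3↦0, 4↦0]  zeros at y ∈ {3, 4}
  x = 4: [0↦3, 1↦1, 2↦0, 3↦0, 4↦1]  zeros at y ∈ {2, 3}
Collecting zeros: affine points = {(0, 4), (2, 2), (3, 3), (3, 4), (4, 2), (4, 3)}.
Total count |C(F_5)_aff| = 6.


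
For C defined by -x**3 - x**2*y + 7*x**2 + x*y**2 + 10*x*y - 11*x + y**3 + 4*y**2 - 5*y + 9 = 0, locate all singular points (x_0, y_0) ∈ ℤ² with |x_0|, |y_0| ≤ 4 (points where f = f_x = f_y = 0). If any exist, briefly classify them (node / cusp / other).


Singular points: {(3, -2)}; classification: cusp.

Compute partial derivatives:
  f_x = -3*x**2 - 2*x*y + 14*x + y**2 + 10*y - 11.
  f_y = -x**2 + 2*x*y + 10*x + 3*y**2 + 8*y - 5.
Scan x_0 ∈ {−4, ..., 4}. For each x_0, f_y(x_0, y) is a polynomial in y; find its integer roots y ∈ {−4, ..., 4}, then test f_x and f at those candidates.
  x = -4: f_y(-4, y) = 3*y**2 - 61; no integer root y with |y| ≤ 4.
  x = -3: f_y(-3, y) = 3*y**2 + 2*y - 44; no integer root y with |y| ≤ 4.
  x = -2: f_y(-2, y) = 3*y**2 + 4*y - 29; no integer root y with |y| ≤ 4.
  x = -1: f_y(-1, y) = 3*y**2 + 6*y - 16; no integer root y with |y| ≤ 4.
  x = 0: f_y(0, y) = 3*y**2 + 8*y - 5; no integer root y with |y| ≤ 4.
  x = 1: f_y(1, y) = 3*y**2 + 10*y + 4; no integer root y with |y| ≤ 4.
  x = 2: f_y(2, y) = 3*y**2 + 12*y + 11; no integer root y with |y| ≤ 4.
  x = 3: f_y(3, y) = 3*y**2 + 14*y + 16; vanishes at y ∈ {-2}. (3, -2): f_x = 0, f = 0 — SINGULAR.
  x = 4: f_y(4, y) = 3*y**2 + 16*y + 19; no integer root y with |y| ≤ 4.
Only singular point on the grid: (3, -2).
Classify: substitute x = 3 + u, y = -2 + v and expand: f = -u**3 - u**2*v + u*v**2 + v**3 + v**2.
No constant or linear terms (consistent with a singular point). Quadratic part: v**2. Cubic part: -u**3 - u**2*v + u*v**2 + v**3.
The quadratic part v**2 is a perfect square, so there is a single (double) tangent line v = 0, i.e. y = -2. Restricting the cubic part to that line (v = 0) leaves -u**3 ≠ 0, so f is not divisible by v and the branch is v² ≈ u**3 to lowest order — this is a cusp.
Classification: cusp.


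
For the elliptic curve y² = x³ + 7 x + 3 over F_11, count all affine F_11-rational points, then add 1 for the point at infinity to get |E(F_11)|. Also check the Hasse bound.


Affine points = {(0, 5), (0, 6), (1, 0), (2, 5), (2, 6), (5, 3), (5, 8), (9, 5), (9, 6)}; affine count = 9; |E(F_11)| = 10.

Discriminant check: Δ ∝ 4a³ + 27b² = 4·7³ + 27·3² = 4·343 + 27·9 ≡ 9 (mod 11). Nonzero ⇒ E is nonsingular.
For each x ∈ F_11, compute rhs = x³ + 7·x + 3 mod 11, then count y ∈ F_11 with y² ≡ rhs.
  x = 0: rhs = 3, matching y values: 5, 6 (2 points).
  x = 1: rhs = 0, matching y values: 0 (1 points).
  x = 2: rhs = 3, matching y values: 5, 6 (2 points).
  x = 3: rhs = 7, matching y values: none (0 points).
  x = 4: rhs = 7, matching y values: none (0 points).
  x = 5: rhs = 9, matching y values: 3, 8 (2 points).
  x = 6: rhs = 8, matching y values: none (0 points).
  x = 7: rhs = 10, matching y values: none (0 points).
  x = 8: rhs = 10, matching y values: none (0 points).
  x = 9: rhs = 3, matching y values: 5, 6 (2 points).
  x = 10: rhs = 6, matching y values: none (0 points).
Total affine count: 9.
Full point count |E(F_11)| = 9 + 1 = 10.
Hasse bound: |10 − (11+1)| = |-2| = 2 ≤ 2√11 ≈ 6.6332 ✓.


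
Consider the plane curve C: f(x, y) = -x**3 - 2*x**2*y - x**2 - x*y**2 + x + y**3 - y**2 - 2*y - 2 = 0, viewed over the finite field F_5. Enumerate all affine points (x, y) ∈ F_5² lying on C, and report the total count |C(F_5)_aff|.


Affine F_5-points: {(0, 3), (3, 0), (3, 4), (4, 4)}; count = 4.

For each of the 25 pairs (x, y) ∈ F_5², evaluate f(x, y) mod 5. Record the zeros.
  x = 0: [0↦3, 1↦1, 2↦3, 3↦0, 4↦3]  zeros at y ∈ {3}
  x = 1: [0↦2, 1↦2, 2↦4, 3↦4, 4↦3]  zeros at y ∈ ∅
  x = 2: [0↦3, 1↦1, 2↦4, 3↦3, 4↦4]  zeros at y ∈ ∅
  x = 3: [0↦0, 1↦2, 2↦2, 3↦1, 4↦0]  zeros at y ∈ {0, 4}
  x = 4: [0↦2, 1↦4, 2↦2, 3↦2, 4↦0]  zeros at y ∈ {4}
Collecting zeros: affine points = {(0, 3), (3, 0), (3, 4), (4, 4)}.
Total count |C(F_5)_aff| = 4.


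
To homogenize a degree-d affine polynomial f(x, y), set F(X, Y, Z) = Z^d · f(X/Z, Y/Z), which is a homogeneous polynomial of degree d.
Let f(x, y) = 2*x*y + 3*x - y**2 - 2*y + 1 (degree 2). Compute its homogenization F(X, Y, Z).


F(X, Y, Z) = 2*X*Y + 3*X*Z - Y**2 - 2*Y*Z + Z**2

deg(f) = 2.
Substitute x = X/Z, y = Y/Z into f, then multiply by Z^2.
  monomial 2·x^1·y^1 ↦ 2·X^1·Y^1·Z^0.
  monomial 3·x^1·y^0 ↦ 3·X^1·Y^0·Z^1.
  monomial -1·x^0·y^2 ↦ -1·X^0·Y^2·Z^0.
  monomial -2·x^0·y^1 ↦ -2·X^0·Y^1·Z^1.
  monomial 1·x^0·y^0 ↦ 1·X^0·Y^0·Z^2.
Collecting: F(X, Y, Z) = 2*X*Y + 3*X*Z - Y**2 - 2*Y*Z + Z**2.


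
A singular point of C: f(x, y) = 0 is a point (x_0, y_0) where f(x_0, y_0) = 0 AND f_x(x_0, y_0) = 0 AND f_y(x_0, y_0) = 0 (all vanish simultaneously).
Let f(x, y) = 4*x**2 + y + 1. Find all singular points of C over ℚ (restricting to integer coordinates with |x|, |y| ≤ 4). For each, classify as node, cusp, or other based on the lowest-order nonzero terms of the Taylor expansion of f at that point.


No singular points in the scanned grid; C is smooth there.

Compute partial derivatives:
  f_x = 8*x.
  f_y = 1.
f_y = 1 is a nonzero constant, so f_y never vanishes: no point (x, y) can satisfy f = f_x = f_y = 0. In particular no (x, y) ∈ {−4, ..., 4}² is singular; the curve is smooth.


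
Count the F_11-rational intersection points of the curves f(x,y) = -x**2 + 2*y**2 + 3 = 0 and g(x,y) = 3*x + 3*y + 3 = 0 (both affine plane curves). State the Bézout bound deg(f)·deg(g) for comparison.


Common zeros: ∅; count = 0; Bézout bound = 2.

deg(f) = 2, deg(g) = 1, so Bézout bound = 2.
Scan x ∈ F_11. For each x, list the y ∈ F_11 with f(x, y) ≡ 0 and those with g(x, y) ≡ 0 (mod 11); the common zeros in that column are the intersection.
  x = 0: f ≡ 0 at y ∈ {2, 9}; g ≡ 0 at y ∈ {10}; common: ∅.
  x = 1: f ≡ 0 at y ∈ ∅; g ≡ 0 at y ∈ {9}; common: ∅.
  x = 2: f ≡ 0 at y ∈ ∅; g ≡ 0 at y ∈ {8}; common: ∅.
  x = 3: f ≡ 0 at y ∈ {5, 6}; g ≡ 0 at y ∈ {7}; common: ∅.
  x = 4: f ≡ 0 at y ∈ {1, 10}; g ≡ 0 at y ∈ {6}; common: ∅.
  x = 5: f ≡ 0 at y ∈ {0}; g ≡ 0 at y ∈ {5}; common: ∅.
  x = 6: f ≡ 0 at y ∈ {0}; g ≡ 0 at y ∈ {4}; common: ∅.
  x = 7: f ≡ 0 at y ∈ {1, 10}; g ≡ 0 at y ∈ {3}; common: ∅.
  x = 8: f ≡ 0 at y ∈ {5, 6}; g ≡ 0 at y ∈ {2}; common: ∅.
  x = 9: f ≡ 0 at y ∈ ∅; g ≡ 0 at y ∈ {1}; common: ∅.
  x = 10: f ≡ 0 at y ∈ ∅; g ≡ 0 at y ∈ {0}; common: ∅.
Collecting: common zeros = ∅, so the count is 0.
Comparison with the Bézout bound: 0 ≤ 2 = deg(f)·deg(g), as expected for curves with no common component (the affine F_11-count falls short of the bound because intersections may lie at infinity, over extension fields, or carry multiplicity).


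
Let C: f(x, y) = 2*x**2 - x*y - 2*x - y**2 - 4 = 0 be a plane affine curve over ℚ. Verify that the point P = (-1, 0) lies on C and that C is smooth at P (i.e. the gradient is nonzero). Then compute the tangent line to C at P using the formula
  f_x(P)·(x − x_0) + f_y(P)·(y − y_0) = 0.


Tangent line at P: -6*x + y - 6 = 0.

Step 1: f(-1, 0) = 0, so P lies on C.
Step 2: partial derivatives
  f_x(x, y) = 4*x - y - 2, f_y(x, y) = -x - 2*y.
  f_x(P) = -6, f_y(P) = 1 (gradient nonzero, so P is smooth).
Step 3: tangent line at P: -6·(x − -1) + 1·(y − 0) = 0.
Expanding: -6*x + y - 6 = 0.


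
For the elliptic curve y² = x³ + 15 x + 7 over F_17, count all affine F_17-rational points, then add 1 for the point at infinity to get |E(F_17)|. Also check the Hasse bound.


Affine points = {(7, 8), (7, 9), (9, 2), (9, 15), (10, 1), (10, 16), (13, 6), (13, 11), (16, 5), (16, 12)}; affine count = 10; |E(F_17)| = 11.

Discriminant check: Δ ∝ 4a³ + 27b² = 4·15³ + 27·7² = 4·3375 + 27·49 ≡ 16 (mod 17). Nonzero ⇒ E is nonsingular.
For each x ∈ F_17, compute rhs = x³ + 15·x + 7 mod 17, then count y ∈ F_17 with y² ≡ rhs.
  x = 0: rhs = 7, matching y values: none (0 points).
  x = 1: rhs = 6, matching y values: none (0 points).
  x = 2: rhs = 11, matching y values: none (0 points).
  x = 3: rhs = 11, matching y values: none (0 points).
  x = 4: rhs = 12, matching y values: none (0 points).
  x = 5: rhs = 3, matching y values: none (0 points).
  x = 6: rhs = 7, matching y values: none (0 points).
  x = 7: rhs = 13, matching y values: 8, 9 (2 points).
  x = 8: rhs = 10, matching y values: none (0 points).
  x = 9: rhs = 4, matching y values: 2, 15 (2 points).
  x = 10: rhs = 1, matching y values: 1, 16 (2 points).
  x = 11: rhs = 7, matching y values: none (0 points).
  x = 12: rhs = 11, matching y values: none (0 points).
  x = 13: rhs = 2, matching y values: 6, 11 (2 points).
  x = 14: rhs = 3, matching y values: none (0 points).
  x = 15: rhs = 3, matching y values: none (0 points).
  x = 16: rhs = 8, matching y values: 5, 12 (2 points).
Total affine count: 10.
Full point count |E(F_17)| = 10 + 1 = 11.
Hasse bound: |11 − (17+1)| = |-7| = 7 ≤ 2√17 ≈ 8.2462 ✓.


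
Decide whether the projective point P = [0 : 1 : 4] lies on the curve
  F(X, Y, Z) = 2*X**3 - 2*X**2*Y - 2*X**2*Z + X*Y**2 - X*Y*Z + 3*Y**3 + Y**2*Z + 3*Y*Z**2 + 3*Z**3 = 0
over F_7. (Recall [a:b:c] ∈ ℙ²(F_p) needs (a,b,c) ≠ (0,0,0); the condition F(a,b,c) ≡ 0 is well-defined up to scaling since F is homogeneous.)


F(0,1,4) ≡ 2 (mod 7); P is NOT on the curve.

Evaluate F(0, 1, 4) term-by-term (mod 7).
  2*X**3 ↦ 2·0·1·1 = 0
  -2*X**2*Y ↦ -2·0·1·1 = 0
  -2*X**2*Z ↦ -2·0·1·4 = 0
  X*Y**2 ↦ 1·0·1·1 = 0
  -X*Y*Z ↦ -1·0·1·4 = 0
  3*Y**3 ↦ 3·1·1·1 = 3
  Y**2*Z ↦ 1·1·1·4 = 4
  3*Y*Z**2 ↦ 3·1·1·16 = 48
  3*Z**3 ↦ 3·1·1·64 = 192
Sum: F(0, 1, 4) = (0) + (0) + (0) + (0) + (0) + (3) + (4) + (48) + (192) = 247.
Reducing mod 7: 247 ≡ 2 (mod 7).
Since F(a, b, c) ≡ 2 ≠ 0 (mod 7), P does NOT lie on the curve.


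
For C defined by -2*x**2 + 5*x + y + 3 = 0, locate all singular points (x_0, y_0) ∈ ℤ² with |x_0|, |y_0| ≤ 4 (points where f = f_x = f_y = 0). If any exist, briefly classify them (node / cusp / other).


No singular points in the scanned grid; C is smooth there.

Compute partial derivatives:
  f_x = 5 - 4*x.
  f_y = 1.
f_y = 1 is a nonzero constant, so f_y never vanishes: no point (x, y) can satisfy f = f_x = f_y = 0. In particular no (x, y) ∈ {−4, ..., 4}² is singular; the curve is smooth.


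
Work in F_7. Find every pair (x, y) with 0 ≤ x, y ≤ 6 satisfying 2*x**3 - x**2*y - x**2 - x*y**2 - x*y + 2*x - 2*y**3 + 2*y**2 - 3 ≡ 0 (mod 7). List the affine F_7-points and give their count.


Affine F_7-points: {(0, 5), (1, 0), (2, 6), (3, 5), (6, 1), (6, 3)}; count = 6.

For each of the 49 pairs (x, y) ∈ F_7², evaluate f(x, y) mod 7. Record the zeros.
  x = 0: [0↦4, 1↦4, 2↦3, 3↦3, 4↦6, 5↦0, 6↦1]  zeros at y ∈ {5}
  x = 1: [0↦0, 1↦4, 2↦5, 3↦5, 4↦6, 5↦3, 6↦5]  zeros at y ∈ {0}
  x = 2: [0↦6, 1↦5, 2↦6, 3↦4, 4↦1, 5↦6, 6↦0]  zeros at y ∈ {6}
  x = 3: [0↦6, 1↦5, 2↦4, 3↦5, 4↦3, 5↦0, 6↦5]  zeros at y ∈ {5}
  x = 4: [0↦5, 1↦2, 2↦4, 3↦6, 4↦3, 5↦4, 6↦4]  zeros at y ∈ ∅
  x = 5: [0↦1, 1↦1, 2↦4, 3↦5, 4↦6, 5↦2, 6↦2]  zeros at y ∈ ∅
  x = 6: [0↦6, 1↦0, 2↦2, 3↦0, 4↦3, 5↦6, 6↦4]  zeros at y ∈ {1, 3}
Collecting zeros: affine points = {(0, 5), (1, 0), (2, 6), (3, 5), (6, 1), (6, 3)}.
Total count |C(F_7)_aff| = 6.


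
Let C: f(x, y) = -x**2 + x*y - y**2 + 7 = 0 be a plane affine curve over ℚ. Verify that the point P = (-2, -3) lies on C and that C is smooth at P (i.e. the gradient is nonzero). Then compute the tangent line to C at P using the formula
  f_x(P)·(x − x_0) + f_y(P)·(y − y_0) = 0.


Tangent line at P: x + 4*y + 14 = 0.

Step 1: f(-2, -3) = 0, so P lies on C.
Step 2: partial derivatives
  f_x(x, y) = -2*x + y, f_y(x, y) = x - 2*y.
  f_x(P) = 1, f_y(P) = 4 (gradient nonzero, so P is smooth).
Step 3: tangent line at P: 1·(x − -2) + 4·(y − -3) = 0.
Expanding: x + 4*y + 14 = 0.


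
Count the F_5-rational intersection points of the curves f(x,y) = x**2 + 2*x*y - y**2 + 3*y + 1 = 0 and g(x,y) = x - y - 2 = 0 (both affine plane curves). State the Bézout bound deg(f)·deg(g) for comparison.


Common zeros: {(2, 0), (4, 2)}; count = 2; Bézout bound = 2.

deg(f) = 2, deg(g) = 1, so Bézout bound = 2.
Scan x ∈ F_5. For each x, list the y ∈ F_5 with f(x, y) ≡ 0 and those with g(x, y) ≡ 0 (mod 5); the common zeros in that column are the intersection.
  x = 0: f ≡ 0 at y ∈ ∅; g ≡ 0 at y ∈ {3}; common: ∅.
  x = 1: f ≡ 0 at y ∈ ∅; g ≡ 0 at y ∈ {4}; common: ∅.
  x = 2: f ≡ 0 at y ∈ {0, 2}; g ≡ 0 at y ∈ {0}; common: {0}.
  x = 3: f ≡ 0 at y ∈ {0, 4}; g ≡ 0 at y ∈ {1}; common: ∅.
  x = 4: f ≡ 0 at y ∈ {2, 4}; g ≡ 0 at y ∈ {2}; common: {2}.
Collecting: common zeros = {(2, 0), (4, 2)}, so the count is 2.
Comparison with the Bézout bound: 2 ≤ 2 = deg(f)·deg(g), as expected for curves with no common component (the bound is attained).


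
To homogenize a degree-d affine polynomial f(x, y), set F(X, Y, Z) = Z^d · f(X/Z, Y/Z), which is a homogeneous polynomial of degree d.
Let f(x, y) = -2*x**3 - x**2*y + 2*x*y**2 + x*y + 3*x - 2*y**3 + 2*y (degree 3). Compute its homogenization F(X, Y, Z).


F(X, Y, Z) = -2*X**3 - X**2*Y + 2*X*Y**2 + X*Y*Z + 3*X*Z**2 - 2*Y**3 + 2*Y*Z**2

deg(f) = 3.
Substitute x = X/Z, y = Y/Z into f, then multiply by Z^3.
  monomial -2·x^3·y^0 ↦ -2·X^3·Y^0·Z^0.
  monomial -1·x^2·y^1 ↦ -1·X^2·Y^1·Z^0.
  monomial 2·x^1·y^2 ↦ 2·X^1·Y^2·Z^0.
  monomial 1·x^1·y^1 ↦ 1·X^1·Y^1·Z^1.
  monomial 3·x^1·y^0 ↦ 3·X^1·Y^0·Z^2.
  monomial -2·x^0·y^3 ↦ -2·X^0·Y^3·Z^0.
  monomial 2·x^0·y^1 ↦ 2·X^0·Y^1·Z^2.
Collecting: F(X, Y, Z) = -2*X**3 - X**2*Y + 2*X*Y**2 + X*Y*Z + 3*X*Z**2 - 2*Y**3 + 2*Y*Z**2.


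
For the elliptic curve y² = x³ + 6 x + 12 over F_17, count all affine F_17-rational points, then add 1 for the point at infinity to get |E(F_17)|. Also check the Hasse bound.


Affine points = {(1, 6), (1, 11), (2, 7), (2, 10), (4, 7), (4, 10), (6, 3), (6, 14), (9, 8), (9, 9), (10, 1), (10, 16), (11, 7), (11, 10), (13, 3), (13, 14), (14, 1), (14, 16), (15, 3), (15, 14)}; affine count = 20; |E(F_17)| = 21.

Discriminant check: Δ ∝ 4a³ + 27b² = 4·6³ + 27·12² = 4·216 + 27·144 ≡ 9 (mod 17). Nonzero ⇒ E is nonsingular.
For each x ∈ F_17, compute rhs = x³ + 6·x + 12 mod 17, then count y ∈ F_17 with y² ≡ rhs.
  x = 0: rhs = 12, matching y values: none (0 points).
  x = 1: rhs = 2, matching y values: 6, 11 (2 points).
  x = 2: rhs = 15, matching y values: 7, 10 (2 points).
  x = 3: rhs = 6, matching y values: none (0 points).
  x = 4: rhs = 15, matching y values: 7, 10 (2 points).
  x = 5: rhs = 14, matching y values: none (0 points).
  x = 6: rhs = 9, matching y values: 3, 14 (2 points).
  x = 7: rhs = 6, matching y values: none (0 points).
  x = 8: rhs = 11, matching y values: none (0 points).
  x = 9: rhs = 13, matching y values: 8, 9 (2 points).
  x = 10: rhs = 1, matching y values: 1, 16 (2 points).
  x = 11: rhs = 15, matching y values: 7, 10 (2 points).
  x = 12: rhs = 10, matching y values: none (0 points).
  x = 13: rhs = 9, matching y values: 3, 14 (2 points).
  x = 14: rhs = 1, matching y values: 1, 16 (2 points).
  x = 15: rhs = 9, matching y values: 3, 14 (2 points).
  x = 16: rhs = 5, matching y values: none (0 points).
Total affine count: 20.
Full point count |E(F_17)| = 20 + 1 = 21.
Hasse bound: |21 − (17+1)| = |3| = 3 ≤ 2√17 ≈ 8.2462 ✓.


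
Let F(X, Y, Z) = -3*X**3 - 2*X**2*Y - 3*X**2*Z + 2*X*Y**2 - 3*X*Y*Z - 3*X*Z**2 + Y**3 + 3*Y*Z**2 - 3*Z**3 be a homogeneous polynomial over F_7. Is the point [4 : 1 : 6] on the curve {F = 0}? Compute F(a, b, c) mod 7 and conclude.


F(4,1,6) ≡ 0 (mod 7); P is on the curve.

Evaluate F(4, 1, 6) term-by-term (mod 7).
  -3*X**3 ↦ -3·64·1·1 = -192
  -2*X**2*Y ↦ -2·16·1·1 = -32
  -3*X**2*Z ↦ -3·16·1·6 = -288
  2*X*Y**2 ↦ 2·4·1·1 = 8
  -3*X*Y*Z ↦ -3·4·1·6 = -72
  -3*X*Z**2 ↦ -3·4·1·36 = -432
  Y**3 ↦ 1·1·1·1 = 1
  3*Y*Z**2 ↦ 3·1·1·36 = 108
  -3*Z**3 ↦ -3·1·1·216 = -648
Sum: F(4, 1, 6) = (-192) + (-32) + (-288) + (8) + (-72) + (-432) + (1) + (108) + (-648) = -1547.
Reducing mod 7: -1547 ≡ 0 (mod 7).
Since F(a, b, c) ≡ 0 (mod 7), P lies on the curve.


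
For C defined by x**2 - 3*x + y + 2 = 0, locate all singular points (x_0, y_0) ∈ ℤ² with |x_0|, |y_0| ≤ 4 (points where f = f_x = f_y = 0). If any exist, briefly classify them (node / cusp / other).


No singular points in the scanned grid; C is smooth there.

Compute partial derivatives:
  f_x = 2*x - 3.
  f_y = 1.
f_y = 1 is a nonzero constant, so f_y never vanishes: no point (x, y) can satisfy f = f_x = f_y = 0. In particular no (x, y) ∈ {−4, ..., 4}² is singular; the curve is smooth.


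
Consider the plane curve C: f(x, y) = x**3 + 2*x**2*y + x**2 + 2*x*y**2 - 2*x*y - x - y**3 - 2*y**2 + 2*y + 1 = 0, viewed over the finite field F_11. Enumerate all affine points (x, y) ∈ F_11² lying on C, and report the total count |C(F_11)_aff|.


Affine F_11-points: {(0, 1), (0, 2), (0, 6), (2, 0), (3, 8), (4, 0), (6, 5), (7, 4), (8, 5), (10, 7)}; count = 10.

For each of the 121 pairs (x, y) ∈ F_11², evaluate f(x, y) mod 11. Record the zeros.
  x = 0: [0↦1, 1↦0, 2↦0, 3↦6, 4↦1, 5↦1, 6↦0, 7↦3, 8↦4, 9↦8, 10↦9]  zeros at y ∈ {1, 2, 6}
  x = 1: [0↦2, 1↦3, 2↦9, 3↦3, 4↦1, 5↦8, 6↦7, 7↦3, 8↦1, 9↦6, 10↦1]  zeros at y ∈ ∅
  x = 2: [0↦0, 1↦7, 2↦1, 3↦9, 4↦3, 5↦10, 6↦2, 7↦6, 8↦5, 9↦4, 10↦8]  zeros at y ∈ {0}
  x = 3: [0↦1, 1↦7, 2↦4, 3↦8, 4↦2, 5↦2, 6↦2, 7↦7, 8↦0, 9↦8, 10↦3]  zeros at y ∈ {8}
  x = 4: [0↦0, 1↦9, 2↦2, 3↦6, 4↦4, 5↦1, 6↦2, 7↦1, 8↦3, 9↦2, 10↦3]  zeros at y ∈ {0}
  x = 5: [0↦3, 1↦8, 2↦1, 3↦9, 4↦4, 5↦2, 6↦8, 7↦5, 8↦9, 9↦3, 10↦3]  zeros at y ∈ ∅
  x = 6: [0↦5, 1↦10, 2↦7, 3↦1, 4↦8, 5↦0, 6↦4, 7↦3, 8↦2, 9↦6, 10↦9]  zeros at y ∈ {5}
  x = 7: [0↦1, 1↦10, 2↦4, 3↦10, 4↦0, 5↦1, 6↦7, 7↦1, 8↦10, 9↦6, 10↦5]  zeros at y ∈ {4}
  x = 8: [0↦8, 1↦3, 2↦9, 3↦9, 4↦8, 5↦0, 6↦1, 7↦5, 8↦6, 9↦9, 10↦8]  zeros at y ∈ {5}
  x = 9: [0↦10, 1↦6, 2↦6, 3↦4, 4↦5, 5↦3, 6↦3, 7↦10, 8↦7, 9↦10, 10↦2]  zeros at y ∈ ∅
  x = 10: [0↦2, 1↦3, 2↦1, 3↦1, 4↦8, 5↦5, 6↦8, 7↦0, 8↦8, 9↦4, 10↦4]  zeros at y ∈ {7}
Collecting zeros: affine points = {(0, 1), (0, 2), (0, 6), (2, 0), (3, 8), (4, 0), (6, 5), (7, 4), (8, 5), (10, 7)}.
Total count |C(F_11)_aff| = 10.


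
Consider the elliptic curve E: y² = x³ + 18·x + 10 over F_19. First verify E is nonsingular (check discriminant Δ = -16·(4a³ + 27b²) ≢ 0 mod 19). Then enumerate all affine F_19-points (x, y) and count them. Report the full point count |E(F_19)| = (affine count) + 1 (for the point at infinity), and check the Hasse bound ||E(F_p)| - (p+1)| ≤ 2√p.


Affine points = {(2, 4), (2, 15), (5, 4), (5, 15), (6, 7), (6, 12), (7, 2), (7, 17), (8, 1), (8, 18), (11, 0), (12, 4), (12, 15), (13, 3), (13, 16), (14, 2), (14, 17), (15, 8), (15, 11), (16, 9), (16, 10), (17, 2), (17, 17)}; affine count = 23; |E(F_19)| = 24.

Discriminant check: Δ ∝ 4a³ + 27b² = 4·18³ + 27·10² = 4·5832 + 27·100 ≡ 17 (mod 19). Nonzero ⇒ E is nonsingular.
For each x ∈ F_19, compute rhs = x³ + 18·x + 10 mod 19, then count y ∈ F_19 with y² ≡ rhs.
  x = 0: rhs = 10, matching y values: none (0 points).
  x = 1: rhs = 10, matching y values: none (0 points).
  x = 2: rhs = 16, matching y values: 4, 15 (2 points).
  x = 3: rhs = 15, matching y values: none (0 points).
  x = 4: rhs = 13, matching y values: none (0 points).
  x = 5: rhs = 16, matching y values: 4, 15 (2 points).
  x = 6: rhs = 11, matching y values: 7, 12 (2 points).
  x = 7: rhs = 4, matching y values: 2, 17 (2 points).
  x = 8: rhs = 1, matching y values: 1, 18 (2 points).
  x = 9: rhs = 8, matching y values: none (0 points).
  x = 10: rhs = 12, matching y values: none (0 points).
  x = 11: rhs = 0, matching y values: 0 (1 points).
  x = 12: rhs = 16, matching y values: 4, 15 (2 points).
  x = 13: rhs = 9, matching y values: 3, 16 (2 points).
  x = 14: rhs = 4, matching y values: 2, 17 (2 points).
  x = 15: rhs = 7, matching y values: 8, 11 (2 points).
  x = 16: rhs = 5, matching y values: 9, 10 (2 points).
  x = 17: rhs = 4, matching y values: 2, 17 (2 points).
  x = 18: rhs = 10, matching y values: none (0 points).
Total affine count: 23.
Full point count |E(F_19)| = 23 + 1 = 24.
Hasse bound: |24 − (19+1)| = |4| = 4 ≤ 2√19 ≈ 8.7178 ✓.


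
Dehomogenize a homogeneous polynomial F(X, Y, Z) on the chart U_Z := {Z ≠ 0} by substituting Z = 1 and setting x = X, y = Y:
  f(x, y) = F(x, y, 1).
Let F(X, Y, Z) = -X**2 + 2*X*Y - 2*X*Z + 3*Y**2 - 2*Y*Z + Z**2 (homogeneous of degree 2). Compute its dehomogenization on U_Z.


f(x, y) = -x**2 + 2*x*y - 2*x + 3*y**2 - 2*y + 1

On U_Z we set Z = 1. Each monomial c·X^i·Y^j·Z^k in F becomes c·x^i·y^j·1^k = c·x^i·y^j.
Substituting Z = 1: F(X, Y, 1) = -x**2 + 2*x*y - 2*x + 3*y**2 - 2*y + 1.
Note: deg(f) ≤ deg(F) = 2; strict inequality happens when F is divisible by Z (lost terms).


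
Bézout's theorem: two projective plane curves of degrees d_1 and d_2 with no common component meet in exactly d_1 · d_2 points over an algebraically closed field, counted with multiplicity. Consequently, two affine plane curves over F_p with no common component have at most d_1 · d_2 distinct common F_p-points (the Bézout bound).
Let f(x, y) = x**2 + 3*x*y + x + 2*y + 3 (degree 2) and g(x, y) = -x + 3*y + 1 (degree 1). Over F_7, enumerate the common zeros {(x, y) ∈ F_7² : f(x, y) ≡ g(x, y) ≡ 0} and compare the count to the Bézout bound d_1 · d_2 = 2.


Common zeros: {(0, 2), (2, 5)}; count = 2; Bézout bound = 2.

deg(f) = 2, deg(g) = 1, so Bézout bound = 2.
Scan x ∈ F_7. For each x, list the y ∈ F_7 with f(x, y) ≡ 0 and those with g(x, y) ≡ 0 (mod 7); the common zeros in that column are the intersection.
  x = 0: f ≡ 0 at y ∈ {2}; g ≡ 0 at y ∈ {2}; common: {2}.
  x = 1: f ≡ 0 at y ∈ {6}; g ≡ 0 at y ∈ {0}; common: ∅.
  x = 2: f ≡ 0 at y ∈ {5}; g ≡ 0 at y ∈ {5}; common: {5}.
  x = 3: f ≡ 0 at y ∈ {5}; g ≡ 0 at y ∈ {3}; common: ∅.
  x = 4: f ≡ 0 at y ∈ ∅; g ≡ 0 at y ∈ {1}; common: ∅.
  x = 5: f ≡ 0 at y ∈ {3}; g ≡ 0 at y ∈ {6}; common: ∅.
  x = 6: f ≡ 0 at y ∈ {3}; g ≡ 0 at y ∈ {4}; common: ∅.
Collecting: common zeros = {(0, 2), (2, 5)}, so the count is 2.
Comparison with the Bézout bound: 2 ≤ 2 = deg(f)·deg(g), as expected for curves with no common component (the bound is attained).


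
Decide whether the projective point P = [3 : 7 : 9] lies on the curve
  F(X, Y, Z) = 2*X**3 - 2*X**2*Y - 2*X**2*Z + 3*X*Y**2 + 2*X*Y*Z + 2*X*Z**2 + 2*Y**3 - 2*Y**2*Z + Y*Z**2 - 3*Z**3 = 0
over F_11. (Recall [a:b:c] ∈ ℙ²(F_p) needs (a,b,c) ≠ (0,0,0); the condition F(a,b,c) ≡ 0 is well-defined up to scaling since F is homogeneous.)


F(3,7,9) ≡ 3 (mod 11); P is NOT on the curve.

Evaluate F(3, 7, 9) term-by-term (mod 11).
  2*X**3 ↦ 2·27·1·1 = 54
  -2*X**2*Y ↦ -2·9·7·1 = -126
  -2*X**2*Z ↦ -2·9·1·9 = -162
  3*X*Y**2 ↦ 3·3·49·1 = 441
  2*X*Y*Z ↦ 2·3·7·9 = 378
  2*X*Z**2 ↦ 2·3·1·81 = 486
  2*Y**3 ↦ 2·1·343·1 = 686
  -2*Y**2*Z ↦ -2·1·49·9 = -882
  Y*Z**2 ↦ 1·1·7·81 = 567
  -3*Z**3 ↦ -3·1·1·729 = -2187
Sum: F(3, 7, 9) = (54) + (-126) + (-162) + (441) + (378) + (486) + (686) + (-882) + (567) + (-2187) = -745.
Reducing mod 11: -745 ≡ 3 (mod 11).
Since F(a, b, c) ≡ 3 ≠ 0 (mod 11), P does NOT lie on the curve.


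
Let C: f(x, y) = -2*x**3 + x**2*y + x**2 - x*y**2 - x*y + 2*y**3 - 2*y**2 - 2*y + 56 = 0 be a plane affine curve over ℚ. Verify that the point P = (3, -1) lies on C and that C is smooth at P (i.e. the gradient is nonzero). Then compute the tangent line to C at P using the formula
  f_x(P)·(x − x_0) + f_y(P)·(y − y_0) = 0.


Tangent line at P: -54*x + 20*y + 182 = 0.

Step 1: f(3, -1) = 0, so P lies on C.
Step 2: partial derivatives
  f_x(x, y) = -6*x**2 + 2*x*y + 2*x - y**2 - y, f_y(x, y) = x**2 - 2*x*y - x + 6*y**2 - 4*y - 2.
  f_x(P) = -54, f_y(P) = 20 (gradient nonzero, so P is smooth).
Step 3: tangent line at P: -54·(x − 3) + 20·(y − -1) = 0.
Expanding: -54*x + 20*y + 182 = 0.


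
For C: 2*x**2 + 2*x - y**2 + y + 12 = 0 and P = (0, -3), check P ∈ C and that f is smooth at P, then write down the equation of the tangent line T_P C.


Tangent line at P: 2*x + 7*y + 21 = 0.

Step 1: f(0, -3) = 0, so P lies on C.
Step 2: partial derivatives
  f_x(x, y) = 4*x + 2, f_y(x, y) = 1 - 2*y.
  f_x(P) = 2, f_y(P) = 7 (gradient nonzero, so P is smooth).
Step 3: tangent line at P: 2·(x − 0) + 7·(y − -3) = 0.
Expanding: 2*x + 7*y + 21 = 0.


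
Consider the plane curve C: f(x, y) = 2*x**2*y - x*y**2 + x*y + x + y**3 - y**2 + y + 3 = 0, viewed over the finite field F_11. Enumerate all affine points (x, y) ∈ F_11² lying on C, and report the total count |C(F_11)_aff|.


Affine F_11-points: {(0, 4), (0, 9), (0, 10), (1, 5), (2, 5), (4, 8), (5, 10), (7, 2), (7, 8), (7, 9), (8, 0)}; count = 11.

For each of the 121 pairs (x, y) ∈ F_11², evaluate f(x, y) mod 11. Record the zeros.
  x = 0: [0↦3, 1↦4, 2↦9, 3↦2, 4↦0, 5↦9, 6↦2, 7↦7, 8↦8, 9↦0, 10↦0]  zeros at y ∈ {4, 9, 10}
  x = 1: [0↦4, 1↦7, 2↦1, 3↦3, 4↦8, 5↦0, 6↦7, 7↦2, 8↦2, 9↦2, 10↦8]  zeros at y ∈ {5}
  x = 2: [0↦5, 1↦3, 2↦1, 3↦5, 4↦10, 5↦0, 6↦3, 7↦3, 8↦6, 9↦7, 10↦1]  zeros at y ∈ {5}
  x = 3: [0↦6, 1↦3, 2↦9, 3↦8, 4↦6, 5↦9, 6↦1, 7↦10, 8↦9, 9↦4, 10↦1]  zeros at y ∈ ∅
  x = 4: [0↦7, 1↦7, 2↦3, 3↦1, 4↦7, 5↦5, 6↦1, 7↦1, 8↦0, 9↦4, 10↦8]  zeros at y ∈ {8}
  x = 5: [0↦8, 1↦4, 2↦5, 3↦6, 4↦2, 5↦10, 6↦3, 7↦9, 8↦1, 9↦7, 10↦0]  zeros at y ∈ {10}
  x = 6: [0↦9, 1↦5, 2↦4, 3↦1, 4↦2, 5↦2, 6↦7, 7↦1, 8↦1, 9↦2, 10↦10]  zeros at y ∈ ∅
  x = 7: [0↦10, 1↦10, 2↦0, 3↦8, 4↦7, 5↦3, 6↦2, 7↦10, 8↦0, 9↦0, 10↦5]  zeros at y ∈ {2, 8, 9}
  x = 8: [0↦0, 1↦8, 2↦4, 3↦5, 4↦6, 5↦2, 6↦10, 7↦3, 8↦9, 9↦1, 10↦7]  zeros at y ∈ {0}
  x = 9: [0↦1, 1↦10, 2↦5, 3↦3, 4↦10, 5↦10, 6↦9, 7↦2, 8↦6, 9↦5, 10↦5]  zeros at y ∈ ∅
  x = 10: [0↦2, 1↦5, 2↦3, 3↦2, 4↦8, 5↦5, 6↦10, 7↦7, 8↦2, 9↦1, 10↦10]  zeros at y ∈ ∅
Collecting zeros: affine points = {(0, 4), (0, 9), (0, 10), (1, 5), (2, 5), (4, 8), (5, 10), (7, 2), (7, 8), (7, 9), (8, 0)}.
Total count |C(F_11)_aff| = 11.


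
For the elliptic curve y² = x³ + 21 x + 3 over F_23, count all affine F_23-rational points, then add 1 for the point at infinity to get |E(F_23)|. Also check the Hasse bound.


Affine points = {(0, 7), (0, 16), (1, 5), (1, 18), (3, 1), (3, 22), (4, 6), (4, 17), (5, 7), (5, 16), (6, 0), (8, 4), (8, 19), (9, 1), (9, 22), (11, 1), (11, 22), (13, 9), (13, 14), (15, 6), (15, 17), (17, 11), (17, 12), (18, 7), (18, 16), (19, 4), (19, 19), (22, 2), (22, 21)}; affine count = 29; |E(F_23)| = 30.

Discriminant check: Δ ∝ 4a³ + 27b² = 4·21³ + 27·3² = 4·9261 + 27·9 ≡ 4 (mod 23). Nonzero ⇒ E is nonsingular.
For each x ∈ F_23, compute rhs = x³ + 21·x + 3 mod 23, then count y ∈ F_23 with y² ≡ rhs.
  x = 0: rhs = 3, matching y values: 7, 16 (2 points).
  x = 1: rhs = 2, matching y values: 5, 18 (2 points).
  x = 2: rhs = 7, matching y values: none (0 points).
  x = 3: rhs = 1, matching y values: 1, 22 (2 points).
  x = 4: rhs = 13, matching y values: 6, 17 (2 points).
  x = 5: rhs = 3, matching y values: 7, 16 (2 points).
  x = 6: rhs = 0, matching y values: 0 (1 points).
  x = 7: rhs = 10, matching y values: none (0 points).
  x = 8: rhs = 16, matching y values: 4, 19 (2 points).
  x = 9: rhs = 1, matching y values: 1, 22 (2 points).
  x = 10: rhs = 17, matching y values: none (0 points).
  x = 11: rhs = 1, matching y values: 1, 22 (2 points).
  x = 12: rhs = 5, matching y values: none (0 points).
  x = 13: rhs = 12, matching y values: 9, 14 (2 points).
  x = 14: rhs = 5, matching y values: none (0 points).
  x = 15: rhs = 13, matching y values: 6, 17 (2 points).
  x = 16: rhs = 19, matching y values: none (0 points).
  x = 17: rhs = 6, matching y values: 11, 12 (2 points).
  x = 18: rhs = 3, matching y values: 7, 16 (2 points).
  x = 19: rhs = 16, matching y values: 4, 19 (2 points).
  x = 20: rhs = 5, matching y values: none (0 points).
  x = 21: rhs = 22, matching y values: none (0 points).
  x = 22: rhs = 4, matching y values: 2, 21 (2 points).
Total affine count: 29.
Full point count |E(F_23)| = 29 + 1 = 30.
Hasse bound: |30 − (23+1)| = |6| = 6 ≤ 2√23 ≈ 9.5917 ✓.


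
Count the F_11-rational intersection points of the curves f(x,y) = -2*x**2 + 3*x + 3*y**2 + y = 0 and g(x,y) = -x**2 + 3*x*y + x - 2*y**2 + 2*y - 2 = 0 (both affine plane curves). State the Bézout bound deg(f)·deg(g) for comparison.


Common zeros: {(7, 0)}; count = 1; Bézout bound = 4.

deg(f) = 2, deg(g) = 2, so Bézout bound = 4.
Scan x ∈ F_11. For each x, list the y ∈ F_11 with f(x, y) ≡ 0 and those with g(x, y) ≡ 0 (mod 11); the common zeros in that column are the intersection.
  x = 0: f ≡ 0 at y ∈ {0, 7}; g ≡ 0 at y ∈ ∅; common: ∅.
  x = 1: f ≡ 0 at y ∈ {9}; g ≡ 0 at y ∈ {2, 6}; common: ∅.
  x = 2: f ≡ 0 at y ∈ {8, 10}; g ≡ 0 at y ∈ ∅; common: ∅.
  x = 3: f ≡ 0 at y ∈ ∅; g ≡ 0 at y ∈ ∅; common: ∅.
  x = 4: f ≡ 0 at y ∈ ∅; g ≡ 0 at y ∈ ∅; common: ∅.
  x = 5: f ≡ 0 at y ∈ {8, 10}; g ≡ 0 at y ∈ {0, 3}; common: ∅.
  x = 6: f ≡ 0 at y ∈ {9}; g ≡ 0 at y ∈ {2, 8}; common: ∅.
  x = 7: f ≡ 0 at y ∈ {0, 7}; g ≡ 0 at y ∈ {0, 6}; common: {0}.
  x = 8: f ≡ 0 at y ∈ ∅; g ≡ 0 at y ∈ {5, 8}; common: ∅.
  x = 9: f ≡ 0 at y ∈ {2, 5}; g ≡ 0 at y ∈ ∅; common: ∅.
  x = 10: f ≡ 0 at y ∈ ∅; g ≡ 0 at y ∈ ∅; common: ∅.
Collecting: common zeros = {(7, 0)}, so the count is 1.
Comparison with the Bézout bound: 1 ≤ 4 = deg(f)·deg(g), as expected for curves with no common component (the affine F_11-count falls short of the bound because intersections may lie at infinity, over extension fields, or carry multiplicity).


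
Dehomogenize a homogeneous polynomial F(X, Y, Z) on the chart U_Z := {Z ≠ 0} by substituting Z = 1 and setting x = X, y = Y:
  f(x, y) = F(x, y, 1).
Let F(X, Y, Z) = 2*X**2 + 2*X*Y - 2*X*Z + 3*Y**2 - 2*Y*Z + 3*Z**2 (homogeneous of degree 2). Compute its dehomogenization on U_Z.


f(x, y) = 2*x**2 + 2*x*y - 2*x + 3*y**2 - 2*y + 3

On U_Z we set Z = 1. Each monomial c·X^i·Y^j·Z^k in F becomes c·x^i·y^j·1^k = c·x^i·y^j.
Substituting Z = 1: F(X, Y, 1) = 2*x**2 + 2*x*y - 2*x + 3*y**2 - 2*y + 3.
Note: deg(f) ≤ deg(F) = 2; strict inequality happens when F is divisible by Z (lost terms).


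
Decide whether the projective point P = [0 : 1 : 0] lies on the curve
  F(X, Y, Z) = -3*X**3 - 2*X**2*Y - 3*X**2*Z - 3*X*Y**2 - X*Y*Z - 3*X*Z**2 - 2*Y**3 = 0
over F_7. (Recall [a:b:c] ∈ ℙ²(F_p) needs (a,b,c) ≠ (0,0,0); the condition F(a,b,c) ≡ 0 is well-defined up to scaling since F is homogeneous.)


F(0,1,0) ≡ 5 (mod 7); P is NOT on the curve.

Evaluate F(0, 1, 0) term-by-term (mod 7).
  -3*X**3 ↦ -3·0·1·1 = 0
  -2*X**2*Y ↦ -2·0·1·1 = 0
  -3*X**2*Z ↦ -3·0·1·0 = 0
  -3*X*Y**2 ↦ -3·0·1·1 = 0
  -X*Y*Z ↦ -1·0·1·0 = 0
  -3*X*Z**2 ↦ -3·0·1·0 = 0
  -2*Y**3 ↦ -2·1·1·1 = -2
Sum: F(0, 1, 0) = (0) + (0) + (0) + (0) + (0) + (0) + (-2) = -2.
Reducing mod 7: -2 ≡ 5 (mod 7).
Since F(a, b, c) ≡ 5 ≠ 0 (mod 7), P does NOT lie on the curve.


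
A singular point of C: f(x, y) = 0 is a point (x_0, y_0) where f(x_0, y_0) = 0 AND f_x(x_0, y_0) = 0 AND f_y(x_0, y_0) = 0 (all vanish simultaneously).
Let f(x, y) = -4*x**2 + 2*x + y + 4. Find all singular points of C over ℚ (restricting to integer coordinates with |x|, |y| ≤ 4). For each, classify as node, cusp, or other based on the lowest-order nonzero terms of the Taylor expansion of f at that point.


No singular points in the scanned grid; C is smooth there.

Compute partial derivatives:
  f_x = 2 - 8*x.
  f_y = 1.
f_y = 1 is a nonzero constant, so f_y never vanishes: no point (x, y) can satisfy f = f_x = f_y = 0. In particular no (x, y) ∈ {−4, ..., 4}² is singular; the curve is smooth.
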